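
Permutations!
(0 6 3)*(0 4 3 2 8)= (0 6 2 8)(3 4)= [6, 1, 8, 4, 3, 5, 2, 7, 0]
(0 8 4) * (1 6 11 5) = [8, 6, 2, 3, 0, 1, 11, 7, 4, 9, 10, 5] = (0 8 4)(1 6 11 5)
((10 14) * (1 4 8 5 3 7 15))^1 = (1 4 8 5 3 7 15)(10 14)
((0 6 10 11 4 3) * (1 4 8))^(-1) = ((0 6 10 11 8 1 4 3))^(-1) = (0 3 4 1 8 11 10 6)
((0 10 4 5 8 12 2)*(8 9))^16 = ((0 10 4 5 9 8 12 2))^16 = (12)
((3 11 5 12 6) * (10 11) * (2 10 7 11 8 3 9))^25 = (2 11)(3 6)(5 10)(7 9)(8 12)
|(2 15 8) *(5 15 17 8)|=6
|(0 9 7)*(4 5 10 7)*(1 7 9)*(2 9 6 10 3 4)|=6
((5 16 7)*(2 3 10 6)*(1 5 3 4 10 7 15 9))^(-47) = ((1 5 16 15 9)(2 4 10 6)(3 7))^(-47) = (1 15 5 9 16)(2 4 10 6)(3 7)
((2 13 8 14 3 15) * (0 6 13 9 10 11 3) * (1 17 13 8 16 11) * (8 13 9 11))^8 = ((0 6 13 16 8 14)(1 17 9 10)(2 11 3 15))^8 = (17)(0 13 8)(6 16 14)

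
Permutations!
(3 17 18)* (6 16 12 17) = (3 6 16 12 17 18) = [0, 1, 2, 6, 4, 5, 16, 7, 8, 9, 10, 11, 17, 13, 14, 15, 12, 18, 3]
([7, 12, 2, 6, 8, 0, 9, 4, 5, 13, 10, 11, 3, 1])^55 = (1 12 3 6 9 13)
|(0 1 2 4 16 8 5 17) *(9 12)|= |(0 1 2 4 16 8 5 17)(9 12)|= 8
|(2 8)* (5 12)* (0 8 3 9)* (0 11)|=|(0 8 2 3 9 11)(5 12)|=6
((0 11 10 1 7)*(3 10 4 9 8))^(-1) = (0 7 1 10 3 8 9 4 11)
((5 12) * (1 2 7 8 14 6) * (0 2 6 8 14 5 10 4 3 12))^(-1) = (0 5 8 14 7 2)(1 6)(3 4 10 12)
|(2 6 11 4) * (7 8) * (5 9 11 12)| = |(2 6 12 5 9 11 4)(7 8)| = 14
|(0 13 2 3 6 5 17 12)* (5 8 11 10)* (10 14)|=|(0 13 2 3 6 8 11 14 10 5 17 12)|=12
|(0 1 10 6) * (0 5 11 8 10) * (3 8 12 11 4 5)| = |(0 1)(3 8 10 6)(4 5)(11 12)| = 4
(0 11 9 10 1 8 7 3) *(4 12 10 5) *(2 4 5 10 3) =[11, 8, 4, 0, 12, 5, 6, 2, 7, 10, 1, 9, 3] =(0 11 9 10 1 8 7 2 4 12 3)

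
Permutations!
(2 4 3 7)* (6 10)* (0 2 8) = [2, 1, 4, 7, 3, 5, 10, 8, 0, 9, 6] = (0 2 4 3 7 8)(6 10)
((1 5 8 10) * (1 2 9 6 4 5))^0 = ((2 9 6 4 5 8 10))^0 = (10)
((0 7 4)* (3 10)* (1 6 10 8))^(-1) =(0 4 7)(1 8 3 10 6)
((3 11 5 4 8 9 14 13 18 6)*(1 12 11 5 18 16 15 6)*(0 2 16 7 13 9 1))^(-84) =((0 2 16 15 6 3 5 4 8 1 12 11 18)(7 13)(9 14))^(-84) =(0 4 2 8 16 1 15 12 6 11 3 18 5)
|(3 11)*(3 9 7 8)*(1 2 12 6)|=20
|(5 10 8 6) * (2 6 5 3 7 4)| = 15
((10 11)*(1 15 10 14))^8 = (1 11 15 14 10)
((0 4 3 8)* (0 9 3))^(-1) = (0 4)(3 9 8) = ((0 4)(3 8 9))^(-1)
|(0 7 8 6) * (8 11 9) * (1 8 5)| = 8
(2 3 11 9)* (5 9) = (2 3 11 5 9) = [0, 1, 3, 11, 4, 9, 6, 7, 8, 2, 10, 5]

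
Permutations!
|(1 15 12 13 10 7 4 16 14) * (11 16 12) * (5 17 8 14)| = |(1 15 11 16 5 17 8 14)(4 12 13 10 7)| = 40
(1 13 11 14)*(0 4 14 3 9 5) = (0 4 14 1 13 11 3 9 5) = [4, 13, 2, 9, 14, 0, 6, 7, 8, 5, 10, 3, 12, 11, 1]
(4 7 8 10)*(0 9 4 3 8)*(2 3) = (0 9 4 7)(2 3 8 10) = [9, 1, 3, 8, 7, 5, 6, 0, 10, 4, 2]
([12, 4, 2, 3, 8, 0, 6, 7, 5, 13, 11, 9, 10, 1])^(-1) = [5, 13, 2, 3, 1, 8, 6, 7, 4, 11, 12, 10, 0, 9]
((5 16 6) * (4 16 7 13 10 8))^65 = ((4 16 6 5 7 13 10 8))^65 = (4 16 6 5 7 13 10 8)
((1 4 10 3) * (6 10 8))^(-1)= ((1 4 8 6 10 3))^(-1)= (1 3 10 6 8 4)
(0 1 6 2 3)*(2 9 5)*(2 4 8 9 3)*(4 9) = [1, 6, 2, 0, 8, 9, 3, 7, 4, 5] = (0 1 6 3)(4 8)(5 9)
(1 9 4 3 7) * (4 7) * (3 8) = [0, 9, 2, 4, 8, 5, 6, 1, 3, 7] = (1 9 7)(3 4 8)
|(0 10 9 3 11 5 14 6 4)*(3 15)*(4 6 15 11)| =9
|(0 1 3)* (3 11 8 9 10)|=7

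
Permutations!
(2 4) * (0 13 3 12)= (0 13 3 12)(2 4)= [13, 1, 4, 12, 2, 5, 6, 7, 8, 9, 10, 11, 0, 3]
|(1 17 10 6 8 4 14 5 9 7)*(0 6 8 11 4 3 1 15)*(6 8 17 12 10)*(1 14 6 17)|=24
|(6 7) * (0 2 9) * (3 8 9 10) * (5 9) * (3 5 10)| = |(0 2 3 8 10 5 9)(6 7)| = 14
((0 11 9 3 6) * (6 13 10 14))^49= (0 11 9 3 13 10 14 6)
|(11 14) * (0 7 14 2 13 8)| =7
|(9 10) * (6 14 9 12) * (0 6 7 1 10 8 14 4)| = |(0 6 4)(1 10 12 7)(8 14 9)| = 12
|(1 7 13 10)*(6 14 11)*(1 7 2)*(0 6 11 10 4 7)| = |(0 6 14 10)(1 2)(4 7 13)| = 12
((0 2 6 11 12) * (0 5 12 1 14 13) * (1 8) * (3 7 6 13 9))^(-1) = (0 13 2)(1 8 11 6 7 3 9 14)(5 12)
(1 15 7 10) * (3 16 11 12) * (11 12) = [0, 15, 2, 16, 4, 5, 6, 10, 8, 9, 1, 11, 3, 13, 14, 7, 12] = (1 15 7 10)(3 16 12)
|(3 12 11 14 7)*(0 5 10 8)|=20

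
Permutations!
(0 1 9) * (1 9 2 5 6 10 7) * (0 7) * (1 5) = (0 9 7 5 6 10)(1 2) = [9, 2, 1, 3, 4, 6, 10, 5, 8, 7, 0]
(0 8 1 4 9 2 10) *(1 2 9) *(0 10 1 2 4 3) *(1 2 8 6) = (10)(0 6 1 3)(4 8) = [6, 3, 2, 0, 8, 5, 1, 7, 4, 9, 10]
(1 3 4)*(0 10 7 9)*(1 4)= [10, 3, 2, 1, 4, 5, 6, 9, 8, 0, 7]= (0 10 7 9)(1 3)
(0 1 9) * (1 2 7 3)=(0 2 7 3 1 9)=[2, 9, 7, 1, 4, 5, 6, 3, 8, 0]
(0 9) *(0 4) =(0 9 4) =[9, 1, 2, 3, 0, 5, 6, 7, 8, 4]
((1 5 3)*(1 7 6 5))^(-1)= (3 5 6 7)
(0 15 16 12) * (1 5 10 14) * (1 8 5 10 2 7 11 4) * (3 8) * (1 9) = [15, 10, 7, 8, 9, 2, 6, 11, 5, 1, 14, 4, 0, 13, 3, 16, 12] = (0 15 16 12)(1 10 14 3 8 5 2 7 11 4 9)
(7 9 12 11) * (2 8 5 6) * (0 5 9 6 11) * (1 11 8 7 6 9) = [5, 11, 7, 3, 4, 8, 2, 9, 1, 12, 10, 6, 0] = (0 5 8 1 11 6 2 7 9 12)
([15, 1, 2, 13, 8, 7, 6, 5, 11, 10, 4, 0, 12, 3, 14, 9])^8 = (0 15 9 10 4 8 11)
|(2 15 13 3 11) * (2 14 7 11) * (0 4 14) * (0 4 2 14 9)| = |(0 2 15 13 3 14 7 11 4 9)| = 10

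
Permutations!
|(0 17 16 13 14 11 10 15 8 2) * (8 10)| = |(0 17 16 13 14 11 8 2)(10 15)| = 8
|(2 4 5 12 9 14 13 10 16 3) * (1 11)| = 10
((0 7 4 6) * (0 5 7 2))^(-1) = (0 2)(4 7 5 6)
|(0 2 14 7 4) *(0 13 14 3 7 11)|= 8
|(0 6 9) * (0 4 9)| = |(0 6)(4 9)| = 2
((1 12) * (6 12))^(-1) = (1 12 6)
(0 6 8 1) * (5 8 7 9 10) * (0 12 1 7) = [6, 12, 2, 3, 4, 8, 0, 9, 7, 10, 5, 11, 1] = (0 6)(1 12)(5 8 7 9 10)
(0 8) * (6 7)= (0 8)(6 7)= [8, 1, 2, 3, 4, 5, 7, 6, 0]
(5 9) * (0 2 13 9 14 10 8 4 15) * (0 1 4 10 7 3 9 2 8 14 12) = (0 8 10 14 7 3 9 5 12)(1 4 15)(2 13) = [8, 4, 13, 9, 15, 12, 6, 3, 10, 5, 14, 11, 0, 2, 7, 1]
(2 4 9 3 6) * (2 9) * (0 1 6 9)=[1, 6, 4, 9, 2, 5, 0, 7, 8, 3]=(0 1 6)(2 4)(3 9)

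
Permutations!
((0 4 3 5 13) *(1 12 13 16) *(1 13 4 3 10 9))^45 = (16)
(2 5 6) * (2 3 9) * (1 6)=(1 6 3 9 2 5)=[0, 6, 5, 9, 4, 1, 3, 7, 8, 2]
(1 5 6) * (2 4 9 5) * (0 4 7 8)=(0 4 9 5 6 1 2 7 8)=[4, 2, 7, 3, 9, 6, 1, 8, 0, 5]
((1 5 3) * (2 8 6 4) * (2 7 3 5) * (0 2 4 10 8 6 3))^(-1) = (0 7 4 1 3 8 10 6 2)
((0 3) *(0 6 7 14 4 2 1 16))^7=((0 3 6 7 14 4 2 1 16))^7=(0 1 4 7 3 16 2 14 6)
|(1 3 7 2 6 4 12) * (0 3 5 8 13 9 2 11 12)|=13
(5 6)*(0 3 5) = (0 3 5 6) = [3, 1, 2, 5, 4, 6, 0]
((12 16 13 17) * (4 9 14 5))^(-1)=((4 9 14 5)(12 16 13 17))^(-1)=(4 5 14 9)(12 17 13 16)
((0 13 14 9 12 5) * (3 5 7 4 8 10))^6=(0 4 13 8 14 10 9 3 12 5 7)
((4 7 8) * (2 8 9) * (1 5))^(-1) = ((1 5)(2 8 4 7 9))^(-1) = (1 5)(2 9 7 4 8)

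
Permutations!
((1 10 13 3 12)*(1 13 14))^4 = (1 10 14)(3 12 13)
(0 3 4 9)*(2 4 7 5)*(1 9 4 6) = [3, 9, 6, 7, 4, 2, 1, 5, 8, 0] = (0 3 7 5 2 6 1 9)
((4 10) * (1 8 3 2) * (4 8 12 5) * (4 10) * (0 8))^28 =(0 1)(2 10)(3 5)(8 12)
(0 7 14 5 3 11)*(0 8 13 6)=(0 7 14 5 3 11 8 13 6)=[7, 1, 2, 11, 4, 3, 0, 14, 13, 9, 10, 8, 12, 6, 5]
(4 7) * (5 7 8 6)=[0, 1, 2, 3, 8, 7, 5, 4, 6]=(4 8 6 5 7)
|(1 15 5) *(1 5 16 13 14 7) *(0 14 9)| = |(0 14 7 1 15 16 13 9)| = 8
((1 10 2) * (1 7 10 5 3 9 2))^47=(1 7 9 5 10 2 3)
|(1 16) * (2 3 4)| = 6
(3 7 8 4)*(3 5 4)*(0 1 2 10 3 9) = (0 1 2 10 3 7 8 9)(4 5) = [1, 2, 10, 7, 5, 4, 6, 8, 9, 0, 3]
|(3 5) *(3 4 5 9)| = |(3 9)(4 5)| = 2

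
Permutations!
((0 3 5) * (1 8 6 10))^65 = (0 5 3)(1 8 6 10)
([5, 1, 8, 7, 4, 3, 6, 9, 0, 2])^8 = (0 5 3 7 9 2 8)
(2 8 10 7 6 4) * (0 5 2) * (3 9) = [5, 1, 8, 9, 0, 2, 4, 6, 10, 3, 7] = (0 5 2 8 10 7 6 4)(3 9)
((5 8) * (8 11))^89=(5 8 11)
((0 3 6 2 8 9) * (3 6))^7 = (0 2 9 6 8)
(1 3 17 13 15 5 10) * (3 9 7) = (1 9 7 3 17 13 15 5 10) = [0, 9, 2, 17, 4, 10, 6, 3, 8, 7, 1, 11, 12, 15, 14, 5, 16, 13]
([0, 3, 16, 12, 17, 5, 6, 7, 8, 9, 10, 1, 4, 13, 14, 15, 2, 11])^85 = (1 3 12 4 17 11)(2 16)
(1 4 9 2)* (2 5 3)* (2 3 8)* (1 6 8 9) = (1 4)(2 6 8)(5 9) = [0, 4, 6, 3, 1, 9, 8, 7, 2, 5]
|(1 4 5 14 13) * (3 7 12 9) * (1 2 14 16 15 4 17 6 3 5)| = |(1 17 6 3 7 12 9 5 16 15 4)(2 14 13)| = 33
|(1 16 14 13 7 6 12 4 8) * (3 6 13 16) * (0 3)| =|(0 3 6 12 4 8 1)(7 13)(14 16)| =14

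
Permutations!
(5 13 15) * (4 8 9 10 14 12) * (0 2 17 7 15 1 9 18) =(0 2 17 7 15 5 13 1 9 10 14 12 4 8 18) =[2, 9, 17, 3, 8, 13, 6, 15, 18, 10, 14, 11, 4, 1, 12, 5, 16, 7, 0]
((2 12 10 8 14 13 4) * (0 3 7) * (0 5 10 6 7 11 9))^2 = (0 11)(2 6 5 8 13)(3 9)(4 12 7 10 14)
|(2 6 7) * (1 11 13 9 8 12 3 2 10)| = 11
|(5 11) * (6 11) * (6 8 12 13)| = |(5 8 12 13 6 11)| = 6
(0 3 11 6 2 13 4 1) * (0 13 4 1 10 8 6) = [3, 13, 4, 11, 10, 5, 2, 7, 6, 9, 8, 0, 12, 1] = (0 3 11)(1 13)(2 4 10 8 6)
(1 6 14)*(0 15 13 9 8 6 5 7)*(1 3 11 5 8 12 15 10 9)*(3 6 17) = (0 10 9 12 15 13 1 8 17 3 11 5 7)(6 14) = [10, 8, 2, 11, 4, 7, 14, 0, 17, 12, 9, 5, 15, 1, 6, 13, 16, 3]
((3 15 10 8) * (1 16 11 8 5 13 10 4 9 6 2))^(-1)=((1 16 11 8 3 15 4 9 6 2)(5 13 10))^(-1)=(1 2 6 9 4 15 3 8 11 16)(5 10 13)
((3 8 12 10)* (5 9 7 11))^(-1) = ((3 8 12 10)(5 9 7 11))^(-1) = (3 10 12 8)(5 11 7 9)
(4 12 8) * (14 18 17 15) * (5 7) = (4 12 8)(5 7)(14 18 17 15) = [0, 1, 2, 3, 12, 7, 6, 5, 4, 9, 10, 11, 8, 13, 18, 14, 16, 15, 17]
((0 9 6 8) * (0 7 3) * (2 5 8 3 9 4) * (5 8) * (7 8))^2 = (0 2 9 3 4 7 6)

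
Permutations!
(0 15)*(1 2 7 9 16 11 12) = [15, 2, 7, 3, 4, 5, 6, 9, 8, 16, 10, 12, 1, 13, 14, 0, 11] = (0 15)(1 2 7 9 16 11 12)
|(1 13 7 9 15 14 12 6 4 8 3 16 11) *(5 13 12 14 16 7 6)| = |(1 12 5 13 6 4 8 3 7 9 15 16 11)| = 13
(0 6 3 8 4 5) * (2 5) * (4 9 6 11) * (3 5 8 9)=(0 11 4 2 8 3 9 6 5)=[11, 1, 8, 9, 2, 0, 5, 7, 3, 6, 10, 4]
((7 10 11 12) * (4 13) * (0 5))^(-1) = (0 5)(4 13)(7 12 11 10)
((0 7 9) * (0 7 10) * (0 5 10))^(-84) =(10)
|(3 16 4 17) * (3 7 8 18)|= 7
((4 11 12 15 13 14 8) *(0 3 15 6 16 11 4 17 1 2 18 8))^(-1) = ((0 3 15 13 14)(1 2 18 8 17)(6 16 11 12))^(-1) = (0 14 13 15 3)(1 17 8 18 2)(6 12 11 16)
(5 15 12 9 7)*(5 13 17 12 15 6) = [0, 1, 2, 3, 4, 6, 5, 13, 8, 7, 10, 11, 9, 17, 14, 15, 16, 12] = (5 6)(7 13 17 12 9)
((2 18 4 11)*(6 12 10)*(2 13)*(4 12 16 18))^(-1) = ((2 4 11 13)(6 16 18 12 10))^(-1) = (2 13 11 4)(6 10 12 18 16)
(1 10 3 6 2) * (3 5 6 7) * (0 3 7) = (0 3)(1 10 5 6 2) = [3, 10, 1, 0, 4, 6, 2, 7, 8, 9, 5]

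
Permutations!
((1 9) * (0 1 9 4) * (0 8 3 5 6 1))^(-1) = (9)(1 6 5 3 8 4)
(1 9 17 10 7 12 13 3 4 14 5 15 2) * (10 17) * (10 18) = [0, 9, 1, 4, 14, 15, 6, 12, 8, 18, 7, 11, 13, 3, 5, 2, 16, 17, 10] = (1 9 18 10 7 12 13 3 4 14 5 15 2)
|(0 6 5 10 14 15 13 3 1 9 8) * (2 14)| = |(0 6 5 10 2 14 15 13 3 1 9 8)| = 12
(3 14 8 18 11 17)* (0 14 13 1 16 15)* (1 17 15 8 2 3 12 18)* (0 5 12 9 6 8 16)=(0 14 2 3 13 17 9 6 8 1)(5 12 18 11 15)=[14, 0, 3, 13, 4, 12, 8, 7, 1, 6, 10, 15, 18, 17, 2, 5, 16, 9, 11]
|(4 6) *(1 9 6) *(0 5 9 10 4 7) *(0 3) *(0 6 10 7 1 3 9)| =14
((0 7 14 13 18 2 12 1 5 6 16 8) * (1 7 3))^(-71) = (0 8 16 6 5 1 3)(2 12 7 14 13 18)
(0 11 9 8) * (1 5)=(0 11 9 8)(1 5)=[11, 5, 2, 3, 4, 1, 6, 7, 0, 8, 10, 9]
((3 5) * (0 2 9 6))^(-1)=((0 2 9 6)(3 5))^(-1)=(0 6 9 2)(3 5)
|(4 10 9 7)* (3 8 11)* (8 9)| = |(3 9 7 4 10 8 11)| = 7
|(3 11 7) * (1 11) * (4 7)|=5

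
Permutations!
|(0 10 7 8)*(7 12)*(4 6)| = 10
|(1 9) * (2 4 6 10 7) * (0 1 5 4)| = |(0 1 9 5 4 6 10 7 2)| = 9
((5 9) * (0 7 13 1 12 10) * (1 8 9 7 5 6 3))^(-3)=(0 1 9 7 10 3 8 5 12 6 13)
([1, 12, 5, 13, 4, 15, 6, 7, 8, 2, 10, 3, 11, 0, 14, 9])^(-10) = (0 12 3)(1 11 13)(2 15)(5 9)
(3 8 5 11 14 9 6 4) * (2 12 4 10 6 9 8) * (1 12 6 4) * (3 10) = (1 12)(2 6 3)(4 10)(5 11 14 8) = [0, 12, 6, 2, 10, 11, 3, 7, 5, 9, 4, 14, 1, 13, 8]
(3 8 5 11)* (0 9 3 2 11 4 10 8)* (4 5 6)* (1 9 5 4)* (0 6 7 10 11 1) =(0 5 4 11 2 1 9 3 6)(7 10 8) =[5, 9, 1, 6, 11, 4, 0, 10, 7, 3, 8, 2]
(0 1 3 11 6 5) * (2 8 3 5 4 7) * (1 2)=(0 2 8 3 11 6 4 7 1 5)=[2, 5, 8, 11, 7, 0, 4, 1, 3, 9, 10, 6]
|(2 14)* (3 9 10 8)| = |(2 14)(3 9 10 8)| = 4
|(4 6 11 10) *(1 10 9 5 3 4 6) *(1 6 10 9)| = |(1 9 5 3 4 6 11)| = 7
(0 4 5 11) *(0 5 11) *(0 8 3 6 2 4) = (2 4 11 5 8 3 6) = [0, 1, 4, 6, 11, 8, 2, 7, 3, 9, 10, 5]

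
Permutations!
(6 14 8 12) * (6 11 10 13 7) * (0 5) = (0 5)(6 14 8 12 11 10 13 7) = [5, 1, 2, 3, 4, 0, 14, 6, 12, 9, 13, 10, 11, 7, 8]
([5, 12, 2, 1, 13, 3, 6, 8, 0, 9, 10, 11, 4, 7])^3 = [1, 13, 2, 4, 8, 12, 6, 5, 3, 9, 10, 11, 7, 0]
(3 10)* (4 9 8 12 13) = (3 10)(4 9 8 12 13) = [0, 1, 2, 10, 9, 5, 6, 7, 12, 8, 3, 11, 13, 4]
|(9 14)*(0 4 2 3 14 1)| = 7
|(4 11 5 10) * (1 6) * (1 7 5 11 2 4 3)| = 6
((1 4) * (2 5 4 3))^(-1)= ((1 3 2 5 4))^(-1)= (1 4 5 2 3)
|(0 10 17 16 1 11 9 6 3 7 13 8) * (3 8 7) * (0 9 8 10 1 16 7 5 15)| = 12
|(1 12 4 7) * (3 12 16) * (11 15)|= |(1 16 3 12 4 7)(11 15)|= 6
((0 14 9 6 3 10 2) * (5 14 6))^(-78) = (14)(0 3 2 6 10)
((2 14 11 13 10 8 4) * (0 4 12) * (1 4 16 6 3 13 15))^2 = (0 6 13 8)(1 2 11)(3 10 12 16)(4 14 15)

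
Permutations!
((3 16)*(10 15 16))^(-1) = (3 16 15 10)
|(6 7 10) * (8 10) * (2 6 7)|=6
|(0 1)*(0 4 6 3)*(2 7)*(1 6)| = |(0 6 3)(1 4)(2 7)| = 6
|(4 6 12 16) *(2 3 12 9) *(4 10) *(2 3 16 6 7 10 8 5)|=12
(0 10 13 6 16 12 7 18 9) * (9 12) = (0 10 13 6 16 9)(7 18 12) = [10, 1, 2, 3, 4, 5, 16, 18, 8, 0, 13, 11, 7, 6, 14, 15, 9, 17, 12]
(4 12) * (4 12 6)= [0, 1, 2, 3, 6, 5, 4, 7, 8, 9, 10, 11, 12]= (12)(4 6)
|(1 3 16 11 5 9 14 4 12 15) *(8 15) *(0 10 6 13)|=|(0 10 6 13)(1 3 16 11 5 9 14 4 12 8 15)|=44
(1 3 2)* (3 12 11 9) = [0, 12, 1, 2, 4, 5, 6, 7, 8, 3, 10, 9, 11] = (1 12 11 9 3 2)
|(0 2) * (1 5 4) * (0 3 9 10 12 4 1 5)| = |(0 2 3 9 10 12 4 5 1)| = 9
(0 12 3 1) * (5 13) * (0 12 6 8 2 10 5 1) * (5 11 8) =(0 6 5 13 1 12 3)(2 10 11 8) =[6, 12, 10, 0, 4, 13, 5, 7, 2, 9, 11, 8, 3, 1]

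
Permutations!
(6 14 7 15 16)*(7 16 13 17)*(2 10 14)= (2 10 14 16 6)(7 15 13 17)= [0, 1, 10, 3, 4, 5, 2, 15, 8, 9, 14, 11, 12, 17, 16, 13, 6, 7]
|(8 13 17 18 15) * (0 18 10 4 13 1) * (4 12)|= 5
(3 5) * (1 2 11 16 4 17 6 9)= [0, 2, 11, 5, 17, 3, 9, 7, 8, 1, 10, 16, 12, 13, 14, 15, 4, 6]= (1 2 11 16 4 17 6 9)(3 5)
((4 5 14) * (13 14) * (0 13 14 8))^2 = (0 8 13)(4 14 5)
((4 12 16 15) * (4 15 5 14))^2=(4 16 14 12 5)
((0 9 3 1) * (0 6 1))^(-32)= ((0 9 3)(1 6))^(-32)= (0 9 3)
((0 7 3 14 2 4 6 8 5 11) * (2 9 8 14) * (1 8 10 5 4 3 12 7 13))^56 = ((0 13 1 8 4 6 14 9 10 5 11)(2 3)(7 12))^56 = (0 13 1 8 4 6 14 9 10 5 11)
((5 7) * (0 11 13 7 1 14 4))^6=(0 14 5 13)(1 7 11 4)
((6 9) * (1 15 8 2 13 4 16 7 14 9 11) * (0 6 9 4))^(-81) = (0 13 2 8 15 1 11 6)(4 14 7 16)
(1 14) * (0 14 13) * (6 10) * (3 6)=[14, 13, 2, 6, 4, 5, 10, 7, 8, 9, 3, 11, 12, 0, 1]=(0 14 1 13)(3 6 10)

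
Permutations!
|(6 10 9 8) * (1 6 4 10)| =|(1 6)(4 10 9 8)| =4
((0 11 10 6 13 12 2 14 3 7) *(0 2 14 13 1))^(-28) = ((0 11 10 6 1)(2 13 12 14 3 7))^(-28) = (0 10 1 11 6)(2 12 3)(7 13 14)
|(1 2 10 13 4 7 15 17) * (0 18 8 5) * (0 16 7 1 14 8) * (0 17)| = 45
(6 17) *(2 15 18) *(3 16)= (2 15 18)(3 16)(6 17)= [0, 1, 15, 16, 4, 5, 17, 7, 8, 9, 10, 11, 12, 13, 14, 18, 3, 6, 2]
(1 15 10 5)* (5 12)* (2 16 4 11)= (1 15 10 12 5)(2 16 4 11)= [0, 15, 16, 3, 11, 1, 6, 7, 8, 9, 12, 2, 5, 13, 14, 10, 4]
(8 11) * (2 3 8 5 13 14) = (2 3 8 11 5 13 14) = [0, 1, 3, 8, 4, 13, 6, 7, 11, 9, 10, 5, 12, 14, 2]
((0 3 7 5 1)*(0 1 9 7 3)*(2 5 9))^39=((2 5)(7 9))^39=(2 5)(7 9)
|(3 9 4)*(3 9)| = |(4 9)| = 2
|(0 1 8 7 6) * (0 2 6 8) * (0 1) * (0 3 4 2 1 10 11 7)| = 10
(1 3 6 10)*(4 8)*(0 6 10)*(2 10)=[6, 3, 10, 2, 8, 5, 0, 7, 4, 9, 1]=(0 6)(1 3 2 10)(4 8)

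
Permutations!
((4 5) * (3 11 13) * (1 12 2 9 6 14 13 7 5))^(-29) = (1 3 2 7 6 4 13 12 11 9 5 14)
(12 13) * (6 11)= (6 11)(12 13)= [0, 1, 2, 3, 4, 5, 11, 7, 8, 9, 10, 6, 13, 12]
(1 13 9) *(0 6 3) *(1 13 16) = [6, 16, 2, 0, 4, 5, 3, 7, 8, 13, 10, 11, 12, 9, 14, 15, 1] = (0 6 3)(1 16)(9 13)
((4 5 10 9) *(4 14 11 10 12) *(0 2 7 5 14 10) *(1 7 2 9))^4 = ((0 9 10 1 7 5 12 4 14 11))^4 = (0 7 14 10 12)(1 4 9 5 11)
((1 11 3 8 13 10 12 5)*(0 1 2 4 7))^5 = (0 13 4 3 5 1 10 7 8 2 11 12)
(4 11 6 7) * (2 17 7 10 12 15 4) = (2 17 7)(4 11 6 10 12 15) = [0, 1, 17, 3, 11, 5, 10, 2, 8, 9, 12, 6, 15, 13, 14, 4, 16, 7]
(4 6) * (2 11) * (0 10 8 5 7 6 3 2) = (0 10 8 5 7 6 4 3 2 11) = [10, 1, 11, 2, 3, 7, 4, 6, 5, 9, 8, 0]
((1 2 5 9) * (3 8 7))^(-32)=(9)(3 8 7)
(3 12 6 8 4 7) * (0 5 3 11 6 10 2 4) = (0 5 3 12 10 2 4 7 11 6 8) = [5, 1, 4, 12, 7, 3, 8, 11, 0, 9, 2, 6, 10]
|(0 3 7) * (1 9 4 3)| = 6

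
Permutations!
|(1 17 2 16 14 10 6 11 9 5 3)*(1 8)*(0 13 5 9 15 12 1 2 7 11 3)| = 42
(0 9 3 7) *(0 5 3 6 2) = (0 9 6 2)(3 7 5) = [9, 1, 0, 7, 4, 3, 2, 5, 8, 6]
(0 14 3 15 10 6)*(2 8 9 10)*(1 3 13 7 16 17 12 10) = (0 14 13 7 16 17 12 10 6)(1 3 15 2 8 9) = [14, 3, 8, 15, 4, 5, 0, 16, 9, 1, 6, 11, 10, 7, 13, 2, 17, 12]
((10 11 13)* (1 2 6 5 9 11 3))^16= ((1 2 6 5 9 11 13 10 3))^16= (1 10 11 5 2 3 13 9 6)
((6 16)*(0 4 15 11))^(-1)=((0 4 15 11)(6 16))^(-1)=(0 11 15 4)(6 16)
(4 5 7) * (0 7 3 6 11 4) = (0 7)(3 6 11 4 5) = [7, 1, 2, 6, 5, 3, 11, 0, 8, 9, 10, 4]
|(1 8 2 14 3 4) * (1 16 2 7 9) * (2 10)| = 12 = |(1 8 7 9)(2 14 3 4 16 10)|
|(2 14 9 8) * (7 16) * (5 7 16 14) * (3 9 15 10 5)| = 20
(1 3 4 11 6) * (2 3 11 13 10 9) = (1 11 6)(2 3 4 13 10 9) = [0, 11, 3, 4, 13, 5, 1, 7, 8, 2, 9, 6, 12, 10]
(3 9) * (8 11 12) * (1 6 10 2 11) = [0, 6, 11, 9, 4, 5, 10, 7, 1, 3, 2, 12, 8] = (1 6 10 2 11 12 8)(3 9)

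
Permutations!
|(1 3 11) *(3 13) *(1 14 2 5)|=|(1 13 3 11 14 2 5)|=7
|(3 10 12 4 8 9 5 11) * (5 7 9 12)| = |(3 10 5 11)(4 8 12)(7 9)| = 12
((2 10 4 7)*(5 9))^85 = (2 10 4 7)(5 9)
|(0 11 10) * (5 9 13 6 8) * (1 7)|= |(0 11 10)(1 7)(5 9 13 6 8)|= 30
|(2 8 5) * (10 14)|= |(2 8 5)(10 14)|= 6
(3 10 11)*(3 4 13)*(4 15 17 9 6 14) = (3 10 11 15 17 9 6 14 4 13) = [0, 1, 2, 10, 13, 5, 14, 7, 8, 6, 11, 15, 12, 3, 4, 17, 16, 9]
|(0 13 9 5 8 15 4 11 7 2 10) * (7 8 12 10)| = 12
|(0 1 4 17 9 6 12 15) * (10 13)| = 8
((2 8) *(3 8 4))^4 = ((2 4 3 8))^4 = (8)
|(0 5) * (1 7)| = 2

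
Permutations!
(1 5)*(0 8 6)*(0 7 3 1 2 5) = (0 8 6 7 3 1)(2 5) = [8, 0, 5, 1, 4, 2, 7, 3, 6]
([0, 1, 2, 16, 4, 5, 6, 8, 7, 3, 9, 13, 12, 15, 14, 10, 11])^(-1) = [0, 1, 2, 9, 4, 5, 6, 8, 7, 10, 15, 16, 12, 11, 14, 13, 3]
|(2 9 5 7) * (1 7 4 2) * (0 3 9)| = |(0 3 9 5 4 2)(1 7)| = 6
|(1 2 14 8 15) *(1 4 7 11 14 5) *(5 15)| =9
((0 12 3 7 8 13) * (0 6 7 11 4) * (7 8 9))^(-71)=((0 12 3 11 4)(6 8 13)(7 9))^(-71)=(0 4 11 3 12)(6 8 13)(7 9)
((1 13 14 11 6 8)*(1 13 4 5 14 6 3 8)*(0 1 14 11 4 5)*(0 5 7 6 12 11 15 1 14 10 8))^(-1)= ((0 14 4 5 15 1 7 6 10 8 13 12 11 3))^(-1)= (0 3 11 12 13 8 10 6 7 1 15 5 4 14)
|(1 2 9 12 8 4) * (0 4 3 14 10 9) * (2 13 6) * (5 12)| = |(0 4 1 13 6 2)(3 14 10 9 5 12 8)| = 42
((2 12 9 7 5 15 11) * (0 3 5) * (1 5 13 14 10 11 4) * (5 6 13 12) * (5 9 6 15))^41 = ((0 3 12 6 13 14 10 11 2 9 7)(1 15 4))^41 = (0 2 14 12 7 11 13 3 9 10 6)(1 4 15)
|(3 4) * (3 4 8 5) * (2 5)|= |(2 5 3 8)|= 4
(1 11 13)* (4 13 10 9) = (1 11 10 9 4 13) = [0, 11, 2, 3, 13, 5, 6, 7, 8, 4, 9, 10, 12, 1]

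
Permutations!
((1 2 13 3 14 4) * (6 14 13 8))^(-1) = (1 4 14 6 8 2)(3 13)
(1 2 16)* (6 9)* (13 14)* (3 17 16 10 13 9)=[0, 2, 10, 17, 4, 5, 3, 7, 8, 6, 13, 11, 12, 14, 9, 15, 1, 16]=(1 2 10 13 14 9 6 3 17 16)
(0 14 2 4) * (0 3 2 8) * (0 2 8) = [14, 1, 4, 8, 3, 5, 6, 7, 2, 9, 10, 11, 12, 13, 0] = (0 14)(2 4 3 8)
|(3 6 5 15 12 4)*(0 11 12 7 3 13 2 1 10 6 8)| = |(0 11 12 4 13 2 1 10 6 5 15 7 3 8)| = 14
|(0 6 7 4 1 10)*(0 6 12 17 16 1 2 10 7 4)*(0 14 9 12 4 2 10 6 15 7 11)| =|(0 4 10 15 7 14 9 12 17 16 1 11)(2 6)| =12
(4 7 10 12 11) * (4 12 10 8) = [0, 1, 2, 3, 7, 5, 6, 8, 4, 9, 10, 12, 11] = (4 7 8)(11 12)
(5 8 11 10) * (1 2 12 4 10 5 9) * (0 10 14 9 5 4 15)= (0 10 5 8 11 4 14 9 1 2 12 15)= [10, 2, 12, 3, 14, 8, 6, 7, 11, 1, 5, 4, 15, 13, 9, 0]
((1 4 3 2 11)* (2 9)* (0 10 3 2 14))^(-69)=((0 10 3 9 14)(1 4 2 11))^(-69)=(0 10 3 9 14)(1 11 2 4)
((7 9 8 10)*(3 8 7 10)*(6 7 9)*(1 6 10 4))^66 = ((1 6 7 10 4)(3 8))^66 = (1 6 7 10 4)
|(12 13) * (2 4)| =|(2 4)(12 13)| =2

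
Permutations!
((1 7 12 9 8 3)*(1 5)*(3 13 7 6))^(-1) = ((1 6 3 5)(7 12 9 8 13))^(-1) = (1 5 3 6)(7 13 8 9 12)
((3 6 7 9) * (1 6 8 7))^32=(9)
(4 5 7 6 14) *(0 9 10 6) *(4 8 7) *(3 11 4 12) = (0 9 10 6 14 8 7)(3 11 4 5 12) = [9, 1, 2, 11, 5, 12, 14, 0, 7, 10, 6, 4, 3, 13, 8]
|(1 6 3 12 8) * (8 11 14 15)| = 8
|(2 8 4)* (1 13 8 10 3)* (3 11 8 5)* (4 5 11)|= 6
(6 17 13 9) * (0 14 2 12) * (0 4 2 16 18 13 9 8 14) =[0, 1, 12, 3, 2, 5, 17, 7, 14, 6, 10, 11, 4, 8, 16, 15, 18, 9, 13] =(2 12 4)(6 17 9)(8 14 16 18 13)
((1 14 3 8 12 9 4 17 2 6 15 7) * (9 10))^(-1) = (1 7 15 6 2 17 4 9 10 12 8 3 14)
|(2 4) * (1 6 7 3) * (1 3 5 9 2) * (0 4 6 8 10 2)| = |(0 4 1 8 10 2 6 7 5 9)| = 10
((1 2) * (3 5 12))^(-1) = (1 2)(3 12 5) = ((1 2)(3 5 12))^(-1)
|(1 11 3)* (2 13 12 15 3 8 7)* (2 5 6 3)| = 28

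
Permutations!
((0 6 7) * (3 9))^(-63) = (3 9)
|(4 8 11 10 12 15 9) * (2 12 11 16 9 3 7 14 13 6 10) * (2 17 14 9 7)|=60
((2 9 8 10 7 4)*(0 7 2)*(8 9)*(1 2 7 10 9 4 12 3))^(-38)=((0 10 7 12 3 1 2 8 9 4))^(-38)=(0 7 3 2 9)(1 8 4 10 12)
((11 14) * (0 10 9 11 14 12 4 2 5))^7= (14)(0 5 2 4 12 11 9 10)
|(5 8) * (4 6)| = |(4 6)(5 8)| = 2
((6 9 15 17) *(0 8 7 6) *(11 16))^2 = (0 7 9 17 8 6 15)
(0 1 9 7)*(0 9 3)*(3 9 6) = (0 1 9 7 6 3) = [1, 9, 2, 0, 4, 5, 3, 6, 8, 7]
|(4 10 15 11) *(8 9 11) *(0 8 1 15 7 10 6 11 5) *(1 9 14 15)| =|(0 8 14 15 9 5)(4 6 11)(7 10)| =6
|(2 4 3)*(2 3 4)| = 1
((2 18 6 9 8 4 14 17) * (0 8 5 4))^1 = ((0 8)(2 18 6 9 5 4 14 17))^1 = (0 8)(2 18 6 9 5 4 14 17)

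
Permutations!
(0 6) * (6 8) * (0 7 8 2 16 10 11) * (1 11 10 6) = (0 2 16 6 7 8 1 11) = [2, 11, 16, 3, 4, 5, 7, 8, 1, 9, 10, 0, 12, 13, 14, 15, 6]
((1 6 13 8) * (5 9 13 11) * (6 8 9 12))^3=((1 8)(5 12 6 11)(9 13))^3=(1 8)(5 11 6 12)(9 13)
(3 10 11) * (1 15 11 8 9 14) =(1 15 11 3 10 8 9 14) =[0, 15, 2, 10, 4, 5, 6, 7, 9, 14, 8, 3, 12, 13, 1, 11]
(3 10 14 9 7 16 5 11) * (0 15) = [15, 1, 2, 10, 4, 11, 6, 16, 8, 7, 14, 3, 12, 13, 9, 0, 5] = (0 15)(3 10 14 9 7 16 5 11)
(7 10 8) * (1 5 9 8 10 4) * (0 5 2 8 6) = (10)(0 5 9 6)(1 2 8 7 4) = [5, 2, 8, 3, 1, 9, 0, 4, 7, 6, 10]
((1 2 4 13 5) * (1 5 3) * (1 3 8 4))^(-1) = (1 2)(4 8 13)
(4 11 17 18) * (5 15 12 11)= (4 5 15 12 11 17 18)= [0, 1, 2, 3, 5, 15, 6, 7, 8, 9, 10, 17, 11, 13, 14, 12, 16, 18, 4]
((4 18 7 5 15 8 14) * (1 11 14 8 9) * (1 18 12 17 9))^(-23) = ((1 11 14 4 12 17 9 18 7 5 15))^(-23) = (1 15 5 7 18 9 17 12 4 14 11)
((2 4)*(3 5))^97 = ((2 4)(3 5))^97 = (2 4)(3 5)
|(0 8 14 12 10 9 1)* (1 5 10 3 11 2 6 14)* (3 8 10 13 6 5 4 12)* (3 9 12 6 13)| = 20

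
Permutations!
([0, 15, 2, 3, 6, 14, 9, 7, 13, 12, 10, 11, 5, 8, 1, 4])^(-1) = [0, 14, 2, 3, 15, 12, 4, 7, 13, 6, 10, 11, 9, 8, 5, 1]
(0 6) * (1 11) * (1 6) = (0 1 11 6) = [1, 11, 2, 3, 4, 5, 0, 7, 8, 9, 10, 6]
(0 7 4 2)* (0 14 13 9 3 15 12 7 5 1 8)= (0 5 1 8)(2 14 13 9 3 15 12 7 4)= [5, 8, 14, 15, 2, 1, 6, 4, 0, 3, 10, 11, 7, 9, 13, 12]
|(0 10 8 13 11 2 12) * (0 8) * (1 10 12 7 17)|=10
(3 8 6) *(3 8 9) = [0, 1, 2, 9, 4, 5, 8, 7, 6, 3] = (3 9)(6 8)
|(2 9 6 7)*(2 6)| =2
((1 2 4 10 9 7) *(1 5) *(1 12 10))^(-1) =(1 4 2)(5 7 9 10 12)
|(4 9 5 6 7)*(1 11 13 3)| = |(1 11 13 3)(4 9 5 6 7)| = 20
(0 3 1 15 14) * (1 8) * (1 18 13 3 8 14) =[8, 15, 2, 14, 4, 5, 6, 7, 18, 9, 10, 11, 12, 3, 0, 1, 16, 17, 13] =(0 8 18 13 3 14)(1 15)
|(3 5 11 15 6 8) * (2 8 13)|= 8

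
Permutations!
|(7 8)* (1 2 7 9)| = |(1 2 7 8 9)| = 5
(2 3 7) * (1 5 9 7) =(1 5 9 7 2 3) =[0, 5, 3, 1, 4, 9, 6, 2, 8, 7]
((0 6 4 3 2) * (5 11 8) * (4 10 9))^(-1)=((0 6 10 9 4 3 2)(5 11 8))^(-1)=(0 2 3 4 9 10 6)(5 8 11)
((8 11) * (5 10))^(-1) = (5 10)(8 11)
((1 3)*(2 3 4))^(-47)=((1 4 2 3))^(-47)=(1 4 2 3)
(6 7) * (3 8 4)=(3 8 4)(6 7)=[0, 1, 2, 8, 3, 5, 7, 6, 4]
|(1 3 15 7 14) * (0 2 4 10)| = |(0 2 4 10)(1 3 15 7 14)| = 20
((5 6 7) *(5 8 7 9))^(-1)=((5 6 9)(7 8))^(-1)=(5 9 6)(7 8)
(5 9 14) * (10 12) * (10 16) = [0, 1, 2, 3, 4, 9, 6, 7, 8, 14, 12, 11, 16, 13, 5, 15, 10] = (5 9 14)(10 12 16)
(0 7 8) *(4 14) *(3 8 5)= [7, 1, 2, 8, 14, 3, 6, 5, 0, 9, 10, 11, 12, 13, 4]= (0 7 5 3 8)(4 14)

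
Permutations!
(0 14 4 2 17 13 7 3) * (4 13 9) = (0 14 13 7 3)(2 17 9 4) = [14, 1, 17, 0, 2, 5, 6, 3, 8, 4, 10, 11, 12, 7, 13, 15, 16, 9]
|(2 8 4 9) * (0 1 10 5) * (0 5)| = |(0 1 10)(2 8 4 9)| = 12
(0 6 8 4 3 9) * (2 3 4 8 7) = (0 6 7 2 3 9) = [6, 1, 3, 9, 4, 5, 7, 2, 8, 0]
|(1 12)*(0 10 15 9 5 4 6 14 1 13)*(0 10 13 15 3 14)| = 12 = |(0 13 10 3 14 1 12 15 9 5 4 6)|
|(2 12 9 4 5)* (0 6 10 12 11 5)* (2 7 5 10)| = |(0 6 2 11 10 12 9 4)(5 7)| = 8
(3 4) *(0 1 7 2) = (0 1 7 2)(3 4) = [1, 7, 0, 4, 3, 5, 6, 2]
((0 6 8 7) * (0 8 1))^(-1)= ((0 6 1)(7 8))^(-1)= (0 1 6)(7 8)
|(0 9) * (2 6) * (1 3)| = 2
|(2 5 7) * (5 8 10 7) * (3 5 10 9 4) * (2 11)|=|(2 8 9 4 3 5 10 7 11)|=9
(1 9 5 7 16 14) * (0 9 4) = (0 9 5 7 16 14 1 4) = [9, 4, 2, 3, 0, 7, 6, 16, 8, 5, 10, 11, 12, 13, 1, 15, 14]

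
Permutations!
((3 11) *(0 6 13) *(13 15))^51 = (0 13 15 6)(3 11) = ((0 6 15 13)(3 11))^51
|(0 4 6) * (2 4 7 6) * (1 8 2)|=12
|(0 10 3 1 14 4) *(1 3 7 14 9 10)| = |(0 1 9 10 7 14 4)| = 7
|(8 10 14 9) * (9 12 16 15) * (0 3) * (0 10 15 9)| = |(0 3 10 14 12 16 9 8 15)| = 9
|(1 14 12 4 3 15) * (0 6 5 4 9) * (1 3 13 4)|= 14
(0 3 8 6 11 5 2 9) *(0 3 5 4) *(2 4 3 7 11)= (0 5 4)(2 9 7 11 3 8 6)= [5, 1, 9, 8, 0, 4, 2, 11, 6, 7, 10, 3]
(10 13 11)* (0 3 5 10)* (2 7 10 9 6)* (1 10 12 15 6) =(0 3 5 9 1 10 13 11)(2 7 12 15 6) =[3, 10, 7, 5, 4, 9, 2, 12, 8, 1, 13, 0, 15, 11, 14, 6]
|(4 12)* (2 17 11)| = |(2 17 11)(4 12)| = 6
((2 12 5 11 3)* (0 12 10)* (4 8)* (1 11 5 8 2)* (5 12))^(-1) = ((0 5 12 8 4 2 10)(1 11 3))^(-1) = (0 10 2 4 8 12 5)(1 3 11)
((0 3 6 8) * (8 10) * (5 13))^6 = (13)(0 3 6 10 8) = ((0 3 6 10 8)(5 13))^6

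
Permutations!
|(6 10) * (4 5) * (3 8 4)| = |(3 8 4 5)(6 10)| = 4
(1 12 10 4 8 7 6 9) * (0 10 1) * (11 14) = (0 10 4 8 7 6 9)(1 12)(11 14) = [10, 12, 2, 3, 8, 5, 9, 6, 7, 0, 4, 14, 1, 13, 11]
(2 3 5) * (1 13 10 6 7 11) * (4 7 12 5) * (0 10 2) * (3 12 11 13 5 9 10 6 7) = (0 6 11 1 5)(2 12 9 10 7 13)(3 4) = [6, 5, 12, 4, 3, 0, 11, 13, 8, 10, 7, 1, 9, 2]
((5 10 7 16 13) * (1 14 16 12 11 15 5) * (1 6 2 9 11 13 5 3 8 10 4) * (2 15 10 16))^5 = (1 10 15 4 11 6 5 9 13 16 2 12 8 14 7 3)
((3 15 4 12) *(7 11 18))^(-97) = ((3 15 4 12)(7 11 18))^(-97) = (3 12 4 15)(7 18 11)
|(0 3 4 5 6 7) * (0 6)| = |(0 3 4 5)(6 7)| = 4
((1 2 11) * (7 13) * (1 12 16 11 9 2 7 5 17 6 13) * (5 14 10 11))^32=((1 7)(2 9)(5 17 6 13 14 10 11 12 16))^32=(5 10 17 11 6 12 13 16 14)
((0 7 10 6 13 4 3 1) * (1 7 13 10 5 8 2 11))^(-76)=((0 13 4 3 7 5 8 2 11 1)(6 10))^(-76)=(0 7 11 4 8)(1 3 2 13 5)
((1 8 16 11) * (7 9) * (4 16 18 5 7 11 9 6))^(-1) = (1 11 9 16 4 6 7 5 18 8)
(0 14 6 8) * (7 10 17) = (0 14 6 8)(7 10 17) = [14, 1, 2, 3, 4, 5, 8, 10, 0, 9, 17, 11, 12, 13, 6, 15, 16, 7]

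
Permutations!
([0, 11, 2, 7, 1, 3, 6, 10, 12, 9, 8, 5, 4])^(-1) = (1 4 12 8 10 7 3 5 11)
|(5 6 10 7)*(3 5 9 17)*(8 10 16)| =9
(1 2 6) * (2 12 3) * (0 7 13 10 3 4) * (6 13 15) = (0 7 15 6 1 12 4)(2 13 10 3) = [7, 12, 13, 2, 0, 5, 1, 15, 8, 9, 3, 11, 4, 10, 14, 6]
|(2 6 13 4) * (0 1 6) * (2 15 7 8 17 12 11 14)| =|(0 1 6 13 4 15 7 8 17 12 11 14 2)| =13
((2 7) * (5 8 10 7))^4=(2 7 10 8 5)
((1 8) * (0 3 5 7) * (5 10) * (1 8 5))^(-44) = ((0 3 10 1 5 7))^(-44) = (0 5 10)(1 3 7)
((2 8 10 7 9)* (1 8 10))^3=(1 8)(2 9 7 10)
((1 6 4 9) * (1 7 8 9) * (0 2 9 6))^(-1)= (0 1 4 6 8 7 9 2)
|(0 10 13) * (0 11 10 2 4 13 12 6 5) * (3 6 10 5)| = |(0 2 4 13 11 5)(3 6)(10 12)| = 6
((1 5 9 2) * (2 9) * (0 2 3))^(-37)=(9)(0 5 2 3 1)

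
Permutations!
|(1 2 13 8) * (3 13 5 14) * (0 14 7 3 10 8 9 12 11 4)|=14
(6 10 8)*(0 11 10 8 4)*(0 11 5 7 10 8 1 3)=[5, 3, 2, 0, 11, 7, 1, 10, 6, 9, 4, 8]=(0 5 7 10 4 11 8 6 1 3)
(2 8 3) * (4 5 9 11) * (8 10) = (2 10 8 3)(4 5 9 11) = [0, 1, 10, 2, 5, 9, 6, 7, 3, 11, 8, 4]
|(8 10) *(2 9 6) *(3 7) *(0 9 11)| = 10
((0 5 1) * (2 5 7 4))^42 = (7)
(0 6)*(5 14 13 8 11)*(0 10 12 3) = (0 6 10 12 3)(5 14 13 8 11) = [6, 1, 2, 0, 4, 14, 10, 7, 11, 9, 12, 5, 3, 8, 13]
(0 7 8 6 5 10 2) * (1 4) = (0 7 8 6 5 10 2)(1 4) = [7, 4, 0, 3, 1, 10, 5, 8, 6, 9, 2]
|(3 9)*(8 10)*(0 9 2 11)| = |(0 9 3 2 11)(8 10)| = 10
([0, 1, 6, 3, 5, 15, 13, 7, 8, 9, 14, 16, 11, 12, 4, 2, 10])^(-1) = [0, 1, 15, 3, 14, 4, 2, 7, 8, 9, 16, 12, 13, 6, 10, 5, 11]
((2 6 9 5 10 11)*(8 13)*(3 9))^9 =((2 6 3 9 5 10 11)(8 13))^9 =(2 3 5 11 6 9 10)(8 13)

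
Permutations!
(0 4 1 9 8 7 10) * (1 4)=(0 1 9 8 7 10)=[1, 9, 2, 3, 4, 5, 6, 10, 7, 8, 0]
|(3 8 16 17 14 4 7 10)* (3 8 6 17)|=9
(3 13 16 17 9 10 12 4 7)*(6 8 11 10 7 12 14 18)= (3 13 16 17 9 7)(4 12)(6 8 11 10 14 18)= [0, 1, 2, 13, 12, 5, 8, 3, 11, 7, 14, 10, 4, 16, 18, 15, 17, 9, 6]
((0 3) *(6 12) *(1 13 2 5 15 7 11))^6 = (1 11 7 15 5 2 13)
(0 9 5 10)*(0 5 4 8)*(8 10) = (0 9 4 10 5 8) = [9, 1, 2, 3, 10, 8, 6, 7, 0, 4, 5]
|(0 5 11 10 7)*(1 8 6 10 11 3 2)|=9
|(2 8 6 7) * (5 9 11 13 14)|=|(2 8 6 7)(5 9 11 13 14)|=20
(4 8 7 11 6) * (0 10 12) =(0 10 12)(4 8 7 11 6) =[10, 1, 2, 3, 8, 5, 4, 11, 7, 9, 12, 6, 0]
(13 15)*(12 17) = [0, 1, 2, 3, 4, 5, 6, 7, 8, 9, 10, 11, 17, 15, 14, 13, 16, 12] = (12 17)(13 15)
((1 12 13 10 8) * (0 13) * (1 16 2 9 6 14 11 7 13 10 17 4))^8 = ((0 10 8 16 2 9 6 14 11 7 13 17 4 1 12))^8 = (0 11 10 7 8 13 16 17 2 4 9 1 6 12 14)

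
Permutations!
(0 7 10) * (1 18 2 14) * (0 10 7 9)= [9, 18, 14, 3, 4, 5, 6, 7, 8, 0, 10, 11, 12, 13, 1, 15, 16, 17, 2]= (0 9)(1 18 2 14)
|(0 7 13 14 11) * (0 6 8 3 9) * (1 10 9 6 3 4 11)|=35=|(0 7 13 14 1 10 9)(3 6 8 4 11)|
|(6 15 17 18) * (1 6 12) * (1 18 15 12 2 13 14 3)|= |(1 6 12 18 2 13 14 3)(15 17)|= 8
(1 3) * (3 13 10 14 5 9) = (1 13 10 14 5 9 3) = [0, 13, 2, 1, 4, 9, 6, 7, 8, 3, 14, 11, 12, 10, 5]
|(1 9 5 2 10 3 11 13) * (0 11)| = 9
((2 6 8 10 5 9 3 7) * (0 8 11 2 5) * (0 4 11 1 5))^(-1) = ((0 8 10 4 11 2 6 1 5 9 3 7))^(-1) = (0 7 3 9 5 1 6 2 11 4 10 8)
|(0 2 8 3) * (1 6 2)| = |(0 1 6 2 8 3)| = 6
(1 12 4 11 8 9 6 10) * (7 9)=(1 12 4 11 8 7 9 6 10)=[0, 12, 2, 3, 11, 5, 10, 9, 7, 6, 1, 8, 4]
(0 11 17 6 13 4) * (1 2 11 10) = [10, 2, 11, 3, 0, 5, 13, 7, 8, 9, 1, 17, 12, 4, 14, 15, 16, 6] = (0 10 1 2 11 17 6 13 4)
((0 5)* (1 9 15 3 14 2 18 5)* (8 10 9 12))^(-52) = ((0 1 12 8 10 9 15 3 14 2 18 5))^(-52) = (0 14 10)(1 2 9)(3 8 5)(12 18 15)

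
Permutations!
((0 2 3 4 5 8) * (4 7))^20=(0 8 5 4 7 3 2)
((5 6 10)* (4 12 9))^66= (12)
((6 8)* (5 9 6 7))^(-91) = ((5 9 6 8 7))^(-91) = (5 7 8 6 9)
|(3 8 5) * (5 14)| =|(3 8 14 5)| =4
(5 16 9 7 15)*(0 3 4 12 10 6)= [3, 1, 2, 4, 12, 16, 0, 15, 8, 7, 6, 11, 10, 13, 14, 5, 9]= (0 3 4 12 10 6)(5 16 9 7 15)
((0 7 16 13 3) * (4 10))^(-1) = ((0 7 16 13 3)(4 10))^(-1) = (0 3 13 16 7)(4 10)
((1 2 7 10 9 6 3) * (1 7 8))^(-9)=(3 7 10 9 6)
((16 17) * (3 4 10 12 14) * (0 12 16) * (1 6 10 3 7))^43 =(0 16 6 7 12 17 10 1 14)(3 4)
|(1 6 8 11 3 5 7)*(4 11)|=|(1 6 8 4 11 3 5 7)|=8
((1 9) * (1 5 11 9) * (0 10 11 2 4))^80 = (0 9 4 11 2 10 5)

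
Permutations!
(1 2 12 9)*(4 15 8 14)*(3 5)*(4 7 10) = (1 2 12 9)(3 5)(4 15 8 14 7 10) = [0, 2, 12, 5, 15, 3, 6, 10, 14, 1, 4, 11, 9, 13, 7, 8]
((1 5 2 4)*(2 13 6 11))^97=((1 5 13 6 11 2 4))^97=(1 4 2 11 6 13 5)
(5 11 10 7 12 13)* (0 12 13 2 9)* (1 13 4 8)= (0 12 2 9)(1 13 5 11 10 7 4 8)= [12, 13, 9, 3, 8, 11, 6, 4, 1, 0, 7, 10, 2, 5]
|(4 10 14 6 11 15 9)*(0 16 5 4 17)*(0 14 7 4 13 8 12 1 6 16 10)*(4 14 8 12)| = |(0 10 7 14 16 5 13 12 1 6 11 15 9 17 8 4)| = 16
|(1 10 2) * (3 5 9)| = 3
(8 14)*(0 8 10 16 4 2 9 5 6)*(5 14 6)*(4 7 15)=[8, 1, 9, 3, 2, 5, 0, 15, 6, 14, 16, 11, 12, 13, 10, 4, 7]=(0 8 6)(2 9 14 10 16 7 15 4)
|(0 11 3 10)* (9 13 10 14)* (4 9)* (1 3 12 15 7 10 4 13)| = |(0 11 12 15 7 10)(1 3 14 13 4 9)| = 6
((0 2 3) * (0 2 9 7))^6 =(9) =((0 9 7)(2 3))^6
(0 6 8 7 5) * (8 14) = [6, 1, 2, 3, 4, 0, 14, 5, 7, 9, 10, 11, 12, 13, 8] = (0 6 14 8 7 5)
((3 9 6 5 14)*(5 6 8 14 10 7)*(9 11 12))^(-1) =((3 11 12 9 8 14)(5 10 7))^(-1) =(3 14 8 9 12 11)(5 7 10)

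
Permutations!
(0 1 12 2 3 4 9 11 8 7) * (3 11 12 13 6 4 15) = (0 1 13 6 4 9 12 2 11 8 7)(3 15) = [1, 13, 11, 15, 9, 5, 4, 0, 7, 12, 10, 8, 2, 6, 14, 3]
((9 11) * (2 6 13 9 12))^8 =(2 13 11)(6 9 12)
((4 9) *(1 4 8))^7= (1 8 9 4)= ((1 4 9 8))^7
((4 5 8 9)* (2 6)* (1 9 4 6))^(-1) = (1 2 6 9)(4 8 5)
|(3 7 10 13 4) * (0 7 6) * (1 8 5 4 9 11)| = 12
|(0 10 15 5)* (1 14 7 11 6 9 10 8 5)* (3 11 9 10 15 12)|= |(0 8 5)(1 14 7 9 15)(3 11 6 10 12)|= 15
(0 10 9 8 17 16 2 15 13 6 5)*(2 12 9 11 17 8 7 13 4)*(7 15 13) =(0 10 11 17 16 12 9 15 4 2 13 6 5) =[10, 1, 13, 3, 2, 0, 5, 7, 8, 15, 11, 17, 9, 6, 14, 4, 12, 16]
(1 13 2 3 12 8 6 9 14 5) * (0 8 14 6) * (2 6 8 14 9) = (0 14 5 1 13 6 2 3 12 9 8) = [14, 13, 3, 12, 4, 1, 2, 7, 0, 8, 10, 11, 9, 6, 5]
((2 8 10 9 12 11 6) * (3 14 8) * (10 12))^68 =(2 11 8 3 6 12 14)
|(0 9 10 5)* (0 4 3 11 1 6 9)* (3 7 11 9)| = |(1 6 3 9 10 5 4 7 11)| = 9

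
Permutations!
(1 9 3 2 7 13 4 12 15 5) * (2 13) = [0, 9, 7, 13, 12, 1, 6, 2, 8, 3, 10, 11, 15, 4, 14, 5] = (1 9 3 13 4 12 15 5)(2 7)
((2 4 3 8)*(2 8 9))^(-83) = ((2 4 3 9))^(-83) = (2 4 3 9)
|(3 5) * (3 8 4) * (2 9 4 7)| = 7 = |(2 9 4 3 5 8 7)|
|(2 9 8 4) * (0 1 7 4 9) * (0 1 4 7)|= |(0 4 2 1)(8 9)|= 4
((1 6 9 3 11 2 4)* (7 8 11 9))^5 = ((1 6 7 8 11 2 4)(3 9))^5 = (1 2 8 6 4 11 7)(3 9)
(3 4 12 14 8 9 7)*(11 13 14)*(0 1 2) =(0 1 2)(3 4 12 11 13 14 8 9 7) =[1, 2, 0, 4, 12, 5, 6, 3, 9, 7, 10, 13, 11, 14, 8]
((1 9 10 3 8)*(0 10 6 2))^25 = (0 10 3 8 1 9 6 2)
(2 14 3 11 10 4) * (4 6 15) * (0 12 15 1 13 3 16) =(0 12 15 4 2 14 16)(1 13 3 11 10 6) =[12, 13, 14, 11, 2, 5, 1, 7, 8, 9, 6, 10, 15, 3, 16, 4, 0]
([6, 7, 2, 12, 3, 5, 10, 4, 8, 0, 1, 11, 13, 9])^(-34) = (0 3 10 13 7)(1 9 4 6 12)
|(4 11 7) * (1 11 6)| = 5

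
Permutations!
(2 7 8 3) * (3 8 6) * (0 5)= (8)(0 5)(2 7 6 3)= [5, 1, 7, 2, 4, 0, 3, 6, 8]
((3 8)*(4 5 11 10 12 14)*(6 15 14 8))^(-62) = ((3 6 15 14 4 5 11 10 12 8))^(-62) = (3 12 11 4 15)(5 14 6 8 10)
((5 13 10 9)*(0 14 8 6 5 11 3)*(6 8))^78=((0 14 6 5 13 10 9 11 3))^78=(0 9 5)(3 10 6)(11 13 14)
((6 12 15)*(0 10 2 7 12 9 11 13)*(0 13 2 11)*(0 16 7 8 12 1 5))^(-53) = ((0 10 11 2 8 12 15 6 9 16 7 1 5))^(-53) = (0 5 1 7 16 9 6 15 12 8 2 11 10)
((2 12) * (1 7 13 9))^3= (1 9 13 7)(2 12)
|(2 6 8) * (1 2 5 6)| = 6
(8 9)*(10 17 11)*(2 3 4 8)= [0, 1, 3, 4, 8, 5, 6, 7, 9, 2, 17, 10, 12, 13, 14, 15, 16, 11]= (2 3 4 8 9)(10 17 11)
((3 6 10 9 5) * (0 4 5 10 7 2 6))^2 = ((0 4 5 3)(2 6 7)(9 10))^2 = (10)(0 5)(2 7 6)(3 4)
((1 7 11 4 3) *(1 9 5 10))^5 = (1 9 11 10 3 7 5 4)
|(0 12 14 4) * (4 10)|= 5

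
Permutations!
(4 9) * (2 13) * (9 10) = [0, 1, 13, 3, 10, 5, 6, 7, 8, 4, 9, 11, 12, 2] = (2 13)(4 10 9)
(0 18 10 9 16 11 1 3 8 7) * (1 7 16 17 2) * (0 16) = (0 18 10 9 17 2 1 3 8)(7 16 11) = [18, 3, 1, 8, 4, 5, 6, 16, 0, 17, 9, 7, 12, 13, 14, 15, 11, 2, 10]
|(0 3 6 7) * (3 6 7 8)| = |(0 6 8 3 7)| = 5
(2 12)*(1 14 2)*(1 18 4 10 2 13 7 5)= (1 14 13 7 5)(2 12 18 4 10)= [0, 14, 12, 3, 10, 1, 6, 5, 8, 9, 2, 11, 18, 7, 13, 15, 16, 17, 4]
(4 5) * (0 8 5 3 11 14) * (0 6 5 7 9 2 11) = (0 8 7 9 2 11 14 6 5 4 3) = [8, 1, 11, 0, 3, 4, 5, 9, 7, 2, 10, 14, 12, 13, 6]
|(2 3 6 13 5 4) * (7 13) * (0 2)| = |(0 2 3 6 7 13 5 4)| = 8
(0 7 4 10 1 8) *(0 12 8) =(0 7 4 10 1)(8 12) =[7, 0, 2, 3, 10, 5, 6, 4, 12, 9, 1, 11, 8]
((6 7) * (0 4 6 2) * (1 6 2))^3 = ((0 4 2)(1 6 7))^3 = (7)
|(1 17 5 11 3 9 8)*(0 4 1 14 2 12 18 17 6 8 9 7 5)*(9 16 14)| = |(0 4 1 6 8 9 16 14 2 12 18 17)(3 7 5 11)| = 12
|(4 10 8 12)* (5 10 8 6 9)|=|(4 8 12)(5 10 6 9)|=12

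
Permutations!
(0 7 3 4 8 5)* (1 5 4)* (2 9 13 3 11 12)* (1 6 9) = (0 7 11 12 2 1 5)(3 6 9 13)(4 8) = [7, 5, 1, 6, 8, 0, 9, 11, 4, 13, 10, 12, 2, 3]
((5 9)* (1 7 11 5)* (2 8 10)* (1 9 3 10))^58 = (1 11 3 2)(5 10 8 7)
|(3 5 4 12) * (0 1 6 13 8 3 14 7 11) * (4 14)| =10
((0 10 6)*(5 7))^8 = ((0 10 6)(5 7))^8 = (0 6 10)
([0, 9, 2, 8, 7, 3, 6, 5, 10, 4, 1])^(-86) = (1 4 5 8)(3 10 9 7)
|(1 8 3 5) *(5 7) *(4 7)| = 6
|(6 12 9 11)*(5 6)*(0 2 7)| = |(0 2 7)(5 6 12 9 11)| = 15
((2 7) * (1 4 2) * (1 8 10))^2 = (1 2 8)(4 7 10)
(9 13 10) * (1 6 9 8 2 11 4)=[0, 6, 11, 3, 1, 5, 9, 7, 2, 13, 8, 4, 12, 10]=(1 6 9 13 10 8 2 11 4)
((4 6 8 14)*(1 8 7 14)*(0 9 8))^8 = (14)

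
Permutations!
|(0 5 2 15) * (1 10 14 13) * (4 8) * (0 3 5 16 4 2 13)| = 12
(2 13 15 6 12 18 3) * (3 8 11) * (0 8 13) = (0 8 11 3 2)(6 12 18 13 15) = [8, 1, 0, 2, 4, 5, 12, 7, 11, 9, 10, 3, 18, 15, 14, 6, 16, 17, 13]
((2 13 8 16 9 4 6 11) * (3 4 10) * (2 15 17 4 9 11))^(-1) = ((2 13 8 16 11 15 17 4 6)(3 9 10))^(-1) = (2 6 4 17 15 11 16 8 13)(3 10 9)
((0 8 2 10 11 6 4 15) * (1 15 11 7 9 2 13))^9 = ((0 8 13 1 15)(2 10 7 9)(4 11 6))^9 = (0 15 1 13 8)(2 10 7 9)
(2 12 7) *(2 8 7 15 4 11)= [0, 1, 12, 3, 11, 5, 6, 8, 7, 9, 10, 2, 15, 13, 14, 4]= (2 12 15 4 11)(7 8)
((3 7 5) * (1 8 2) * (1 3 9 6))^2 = (1 2 7 9)(3 5 6 8)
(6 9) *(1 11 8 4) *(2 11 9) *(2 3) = [0, 9, 11, 2, 1, 5, 3, 7, 4, 6, 10, 8] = (1 9 6 3 2 11 8 4)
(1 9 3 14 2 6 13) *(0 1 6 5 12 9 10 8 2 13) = (0 1 10 8 2 5 12 9 3 14 13 6) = [1, 10, 5, 14, 4, 12, 0, 7, 2, 3, 8, 11, 9, 6, 13]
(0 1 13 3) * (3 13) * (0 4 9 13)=[1, 3, 2, 4, 9, 5, 6, 7, 8, 13, 10, 11, 12, 0]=(0 1 3 4 9 13)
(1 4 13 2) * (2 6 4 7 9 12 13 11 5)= [0, 7, 1, 3, 11, 2, 4, 9, 8, 12, 10, 5, 13, 6]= (1 7 9 12 13 6 4 11 5 2)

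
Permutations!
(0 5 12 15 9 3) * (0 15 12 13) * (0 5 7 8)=(0 7 8)(3 15 9)(5 13)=[7, 1, 2, 15, 4, 13, 6, 8, 0, 3, 10, 11, 12, 5, 14, 9]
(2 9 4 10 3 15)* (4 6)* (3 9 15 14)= (2 15)(3 14)(4 10 9 6)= [0, 1, 15, 14, 10, 5, 4, 7, 8, 6, 9, 11, 12, 13, 3, 2]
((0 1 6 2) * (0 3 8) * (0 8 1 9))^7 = ((0 9)(1 6 2 3))^7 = (0 9)(1 3 2 6)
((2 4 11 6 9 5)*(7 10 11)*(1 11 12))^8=(1 10 4 5 6)(2 9 11 12 7)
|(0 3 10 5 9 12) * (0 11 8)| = |(0 3 10 5 9 12 11 8)| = 8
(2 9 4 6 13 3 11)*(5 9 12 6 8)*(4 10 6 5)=(2 12 5 9 10 6 13 3 11)(4 8)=[0, 1, 12, 11, 8, 9, 13, 7, 4, 10, 6, 2, 5, 3]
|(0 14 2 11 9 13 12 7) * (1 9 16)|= 10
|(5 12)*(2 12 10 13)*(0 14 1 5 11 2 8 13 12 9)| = |(0 14 1 5 10 12 11 2 9)(8 13)| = 18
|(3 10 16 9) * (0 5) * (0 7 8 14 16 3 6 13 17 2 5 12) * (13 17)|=18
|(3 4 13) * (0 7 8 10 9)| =|(0 7 8 10 9)(3 4 13)| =15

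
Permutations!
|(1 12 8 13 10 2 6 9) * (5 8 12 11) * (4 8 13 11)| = |(1 4 8 11 5 13 10 2 6 9)| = 10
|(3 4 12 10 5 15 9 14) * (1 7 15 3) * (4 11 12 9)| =30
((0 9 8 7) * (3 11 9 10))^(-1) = ((0 10 3 11 9 8 7))^(-1) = (0 7 8 9 11 3 10)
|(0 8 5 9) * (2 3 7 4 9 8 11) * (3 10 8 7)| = |(0 11 2 10 8 5 7 4 9)| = 9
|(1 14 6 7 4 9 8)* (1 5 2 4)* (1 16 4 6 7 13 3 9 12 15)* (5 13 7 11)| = 44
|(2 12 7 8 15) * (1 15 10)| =|(1 15 2 12 7 8 10)| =7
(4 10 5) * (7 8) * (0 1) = (0 1)(4 10 5)(7 8) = [1, 0, 2, 3, 10, 4, 6, 8, 7, 9, 5]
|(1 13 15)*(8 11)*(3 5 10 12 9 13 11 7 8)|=18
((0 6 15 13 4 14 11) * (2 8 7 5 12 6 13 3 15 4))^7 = ((0 13 2 8 7 5 12 6 4 14 11)(3 15))^7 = (0 6 8 11 12 2 14 5 13 4 7)(3 15)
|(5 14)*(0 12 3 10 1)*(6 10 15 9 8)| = |(0 12 3 15 9 8 6 10 1)(5 14)| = 18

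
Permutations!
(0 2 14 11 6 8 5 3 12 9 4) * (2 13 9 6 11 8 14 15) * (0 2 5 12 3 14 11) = [13, 1, 15, 3, 2, 14, 11, 7, 12, 4, 10, 0, 6, 9, 8, 5] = (0 13 9 4 2 15 5 14 8 12 6 11)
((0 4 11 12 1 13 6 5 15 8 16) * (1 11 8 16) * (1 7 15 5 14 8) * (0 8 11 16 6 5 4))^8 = ((1 13 5 4)(6 14 11 12 16 8 7 15))^8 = (16)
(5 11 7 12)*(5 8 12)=(5 11 7)(8 12)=[0, 1, 2, 3, 4, 11, 6, 5, 12, 9, 10, 7, 8]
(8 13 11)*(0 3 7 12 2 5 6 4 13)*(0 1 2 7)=(0 3)(1 2 5 6 4 13 11 8)(7 12)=[3, 2, 5, 0, 13, 6, 4, 12, 1, 9, 10, 8, 7, 11]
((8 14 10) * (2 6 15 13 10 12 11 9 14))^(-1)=(2 8 10 13 15 6)(9 11 12 14)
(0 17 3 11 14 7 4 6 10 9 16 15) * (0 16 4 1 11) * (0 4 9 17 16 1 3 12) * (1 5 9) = (0 16 15 5 9 1 11 14 7 3 4 6 10 17 12) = [16, 11, 2, 4, 6, 9, 10, 3, 8, 1, 17, 14, 0, 13, 7, 5, 15, 12]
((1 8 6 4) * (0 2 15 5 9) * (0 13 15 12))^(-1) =(0 12 2)(1 4 6 8)(5 15 13 9)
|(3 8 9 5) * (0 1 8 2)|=7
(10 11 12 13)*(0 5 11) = (0 5 11 12 13 10) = [5, 1, 2, 3, 4, 11, 6, 7, 8, 9, 0, 12, 13, 10]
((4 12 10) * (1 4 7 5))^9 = ((1 4 12 10 7 5))^9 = (1 10)(4 7)(5 12)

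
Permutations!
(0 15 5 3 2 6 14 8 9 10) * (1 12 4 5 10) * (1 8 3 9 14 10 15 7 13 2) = (15)(0 7 13 2 6 10)(1 12 4 5 9 8 14 3) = [7, 12, 6, 1, 5, 9, 10, 13, 14, 8, 0, 11, 4, 2, 3, 15]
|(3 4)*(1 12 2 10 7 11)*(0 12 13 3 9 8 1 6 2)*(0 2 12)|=|(1 13 3 4 9 8)(2 10 7 11 6 12)|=6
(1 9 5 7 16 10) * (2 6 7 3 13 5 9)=(1 2 6 7 16 10)(3 13 5)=[0, 2, 6, 13, 4, 3, 7, 16, 8, 9, 1, 11, 12, 5, 14, 15, 10]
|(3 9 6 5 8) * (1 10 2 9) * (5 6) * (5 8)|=|(1 10 2 9 8 3)|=6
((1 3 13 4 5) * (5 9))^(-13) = ((1 3 13 4 9 5))^(-13) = (1 5 9 4 13 3)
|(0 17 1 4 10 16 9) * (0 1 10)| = 7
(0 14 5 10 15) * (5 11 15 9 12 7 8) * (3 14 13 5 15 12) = [13, 1, 2, 14, 4, 10, 6, 8, 15, 3, 9, 12, 7, 5, 11, 0] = (0 13 5 10 9 3 14 11 12 7 8 15)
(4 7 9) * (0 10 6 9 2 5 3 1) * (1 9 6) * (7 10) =(0 7 2 5 3 9 4 10 1) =[7, 0, 5, 9, 10, 3, 6, 2, 8, 4, 1]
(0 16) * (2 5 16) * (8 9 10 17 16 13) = (0 2 5 13 8 9 10 17 16) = [2, 1, 5, 3, 4, 13, 6, 7, 9, 10, 17, 11, 12, 8, 14, 15, 0, 16]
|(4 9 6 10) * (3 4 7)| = 6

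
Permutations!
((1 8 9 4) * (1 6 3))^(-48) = ((1 8 9 4 6 3))^(-48) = (9)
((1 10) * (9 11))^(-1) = ((1 10)(9 11))^(-1) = (1 10)(9 11)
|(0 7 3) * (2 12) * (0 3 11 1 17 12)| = |(0 7 11 1 17 12 2)| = 7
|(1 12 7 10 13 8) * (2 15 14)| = |(1 12 7 10 13 8)(2 15 14)| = 6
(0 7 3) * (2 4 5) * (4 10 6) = (0 7 3)(2 10 6 4 5) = [7, 1, 10, 0, 5, 2, 4, 3, 8, 9, 6]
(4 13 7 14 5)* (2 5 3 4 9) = (2 5 9)(3 4 13 7 14) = [0, 1, 5, 4, 13, 9, 6, 14, 8, 2, 10, 11, 12, 7, 3]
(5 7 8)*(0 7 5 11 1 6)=(0 7 8 11 1 6)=[7, 6, 2, 3, 4, 5, 0, 8, 11, 9, 10, 1]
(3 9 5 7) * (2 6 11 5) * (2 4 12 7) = [0, 1, 6, 9, 12, 2, 11, 3, 8, 4, 10, 5, 7] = (2 6 11 5)(3 9 4 12 7)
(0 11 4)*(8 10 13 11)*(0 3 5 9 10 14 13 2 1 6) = [8, 6, 1, 5, 3, 9, 0, 7, 14, 10, 2, 4, 12, 11, 13] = (0 8 14 13 11 4 3 5 9 10 2 1 6)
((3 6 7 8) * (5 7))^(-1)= (3 8 7 5 6)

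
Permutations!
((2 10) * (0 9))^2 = ((0 9)(2 10))^2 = (10)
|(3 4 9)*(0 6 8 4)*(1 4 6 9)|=|(0 9 3)(1 4)(6 8)|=6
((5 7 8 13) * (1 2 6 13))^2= ((1 2 6 13 5 7 8))^2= (1 6 5 8 2 13 7)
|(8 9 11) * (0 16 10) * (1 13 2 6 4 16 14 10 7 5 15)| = |(0 14 10)(1 13 2 6 4 16 7 5 15)(8 9 11)| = 9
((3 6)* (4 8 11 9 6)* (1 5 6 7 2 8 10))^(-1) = ((1 5 6 3 4 10)(2 8 11 9 7))^(-1) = (1 10 4 3 6 5)(2 7 9 11 8)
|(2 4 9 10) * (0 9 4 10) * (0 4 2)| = 5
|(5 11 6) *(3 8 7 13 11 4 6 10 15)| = |(3 8 7 13 11 10 15)(4 6 5)| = 21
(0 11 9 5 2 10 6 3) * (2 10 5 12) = [11, 1, 5, 0, 4, 10, 3, 7, 8, 12, 6, 9, 2] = (0 11 9 12 2 5 10 6 3)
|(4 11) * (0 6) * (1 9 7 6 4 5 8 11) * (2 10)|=|(0 4 1 9 7 6)(2 10)(5 8 11)|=6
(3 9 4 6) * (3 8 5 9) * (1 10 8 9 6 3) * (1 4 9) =(1 10 8 5 6)(3 4) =[0, 10, 2, 4, 3, 6, 1, 7, 5, 9, 8]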